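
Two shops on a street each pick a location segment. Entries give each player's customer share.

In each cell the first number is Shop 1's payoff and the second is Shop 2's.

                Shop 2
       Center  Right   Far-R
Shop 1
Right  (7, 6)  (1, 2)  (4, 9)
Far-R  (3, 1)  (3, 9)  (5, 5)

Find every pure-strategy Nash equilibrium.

Shop 1 against Center: payoffs 7, 3 → best response Right.
Shop 1 against Right: payoffs 1, 3 → best response Far-R.
Shop 1 against Far-R: payoffs 4, 5 → best response Far-R.
Shop 2 against Right: payoffs 6, 2, 9 → best response Far-R.
Shop 2 against Far-R: payoffs 1, 9, 5 → best response Right.
Mutual best responses: (Far-R, Right).

Pure NE: (Far-R, Right)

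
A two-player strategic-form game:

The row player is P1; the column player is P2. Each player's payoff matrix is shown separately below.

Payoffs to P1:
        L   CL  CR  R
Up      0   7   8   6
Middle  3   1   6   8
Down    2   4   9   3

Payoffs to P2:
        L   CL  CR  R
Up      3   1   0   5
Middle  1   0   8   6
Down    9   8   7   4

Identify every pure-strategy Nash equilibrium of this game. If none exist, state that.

P1 against L: payoffs 0, 3, 2 → best response Middle.
P1 against CL: payoffs 7, 1, 4 → best response Up.
P1 against CR: payoffs 8, 6, 9 → best response Down.
P1 against R: payoffs 6, 8, 3 → best response Middle.
P2 against Up: payoffs 3, 1, 0, 5 → best response R.
P2 against Middle: payoffs 1, 0, 8, 6 → best response CR.
P2 against Down: payoffs 9, 8, 7, 4 → best response L.
No profile is a mutual best response for all players.

No pure-strategy Nash equilibrium.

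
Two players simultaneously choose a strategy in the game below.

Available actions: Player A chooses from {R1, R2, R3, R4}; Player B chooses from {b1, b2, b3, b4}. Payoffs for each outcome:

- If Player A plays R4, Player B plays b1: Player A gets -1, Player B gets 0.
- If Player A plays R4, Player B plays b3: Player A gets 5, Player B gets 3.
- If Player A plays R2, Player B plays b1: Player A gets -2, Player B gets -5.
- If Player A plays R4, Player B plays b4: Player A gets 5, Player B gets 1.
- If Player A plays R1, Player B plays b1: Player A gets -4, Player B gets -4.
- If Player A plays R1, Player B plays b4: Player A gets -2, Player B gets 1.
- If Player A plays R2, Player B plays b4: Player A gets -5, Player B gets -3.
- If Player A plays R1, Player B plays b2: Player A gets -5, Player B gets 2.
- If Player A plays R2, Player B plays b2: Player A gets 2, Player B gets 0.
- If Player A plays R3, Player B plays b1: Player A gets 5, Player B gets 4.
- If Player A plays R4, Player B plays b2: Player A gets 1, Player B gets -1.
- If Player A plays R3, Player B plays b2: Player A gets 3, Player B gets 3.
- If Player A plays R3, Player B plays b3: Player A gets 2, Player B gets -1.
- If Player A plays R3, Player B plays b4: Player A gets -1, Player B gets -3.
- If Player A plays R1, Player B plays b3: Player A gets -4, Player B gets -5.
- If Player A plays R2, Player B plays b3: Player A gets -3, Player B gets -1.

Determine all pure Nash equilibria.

(R3, b1) and (R4, b3)

(R1, b1): Player A can switch to R2 (-4 → -2). Not NE.
(R1, b2): Player A can switch to R2 (-5 → 2). Not NE.
(R1, b3): Player A can switch to R2 (-4 → -3). Not NE.
(R1, b4): Player A can switch to R3 (-2 → -1). Not NE.
(R2, b1): Player A can switch to R3 (-2 → 5). Not NE.
(R2, b2): Player A can switch to R3 (2 → 3). Not NE.
(R2, b3): Player A can switch to R3 (-3 → 2). Not NE.
(R2, b4): Player A can switch to R1 (-5 → -2). Not NE.
(R3, b1): Player A gets 5, best alternative -1; Player B gets 4, best alternative 3. No profitable deviation — NE.
(R3, b2): Player B can switch to b1 (3 → 4). Not NE.
(R3, b3): Player A can switch to R4 (2 → 5). Not NE.
(R3, b4): Player A can switch to R4 (-1 → 5). Not NE.
(R4, b1): Player A can switch to R3 (-1 → 5). Not NE.
(R4, b3): Player A gets 5, best alternative 2; Player B gets 3, best alternative 1. No profitable deviation — NE.
(The remaining 2 profiles each have a profitable deviation by the same check.)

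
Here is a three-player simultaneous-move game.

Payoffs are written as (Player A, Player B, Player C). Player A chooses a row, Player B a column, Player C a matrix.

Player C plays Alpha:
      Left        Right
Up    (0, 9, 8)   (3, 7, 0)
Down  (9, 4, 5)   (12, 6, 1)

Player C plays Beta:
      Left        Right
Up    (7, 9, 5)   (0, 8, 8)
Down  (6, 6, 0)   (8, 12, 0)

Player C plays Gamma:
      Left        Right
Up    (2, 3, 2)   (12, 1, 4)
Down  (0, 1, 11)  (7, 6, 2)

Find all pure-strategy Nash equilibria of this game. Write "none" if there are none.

No pure-strategy Nash equilibrium.

Player A against (Left, Alpha): payoffs 0, 9 → best response Down.
Player A against (Left, Beta): payoffs 7, 6 → best response Up.
Player A against (Left, Gamma): payoffs 2, 0 → best response Up.
Player A against (Right, Alpha): payoffs 3, 12 → best response Down.
Player A against (Right, Beta): payoffs 0, 8 → best response Down.
Player A against (Right, Gamma): payoffs 12, 7 → best response Up.
Player B against (Up, Alpha): payoffs 9, 7 → best response Left.
Player B against (Up, Beta): payoffs 9, 8 → best response Left.
Player B against (Up, Gamma): payoffs 3, 1 → best response Left.
Player B against (Down, Alpha): payoffs 4, 6 → best response Right.
Player B against (Down, Beta): payoffs 6, 12 → best response Right.
Player B against (Down, Gamma): payoffs 1, 6 → best response Right.
Player C against (Up, Left): payoffs 8, 5, 2 → best response Alpha.
Player C against (Up, Right): payoffs 0, 8, 4 → best response Beta.
Player C against (Down, Left): payoffs 5, 0, 11 → best response Gamma.
Player C against (Down, Right): payoffs 1, 0, 2 → best response Gamma.
No profile is a mutual best response for all players.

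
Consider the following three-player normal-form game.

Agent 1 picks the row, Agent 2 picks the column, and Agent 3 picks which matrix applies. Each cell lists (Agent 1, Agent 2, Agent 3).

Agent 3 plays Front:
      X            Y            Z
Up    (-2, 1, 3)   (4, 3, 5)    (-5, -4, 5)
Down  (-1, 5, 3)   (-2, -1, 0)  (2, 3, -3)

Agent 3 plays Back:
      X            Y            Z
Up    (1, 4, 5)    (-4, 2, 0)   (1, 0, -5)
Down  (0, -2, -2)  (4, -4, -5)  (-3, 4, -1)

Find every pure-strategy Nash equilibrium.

Pure-strategy Nash equilibria: (Up, X, Back), (Up, Y, Front), (Down, X, Front)

(Up, X, Front): Agent 1 can switch to Down (-2 → -1). Not NE.
(Up, X, Back): Agent 1 gets 1, best alternative 0; Agent 2 gets 4, best alternative 2; Agent 3 gets 5, best alternative 3. No profitable deviation — NE.
(Up, Y, Front): Agent 1 gets 4, best alternative -2; Agent 2 gets 3, best alternative 1; Agent 3 gets 5, best alternative 0. No profitable deviation — NE.
(Up, Y, Back): Agent 1 can switch to Down (-4 → 4). Not NE.
(Up, Z, Front): Agent 1 can switch to Down (-5 → 2). Not NE.
(Up, Z, Back): Agent 2 can switch to X (0 → 4). Not NE.
(Down, X, Front): Agent 1 gets -1, best alternative -2; Agent 2 gets 5, best alternative 3; Agent 3 gets 3, best alternative -2. No profitable deviation — NE.
(Down, X, Back): Agent 1 can switch to Up (0 → 1). Not NE.
(Down, Y, Front): Agent 1 can switch to Up (-2 → 4). Not NE.
(The remaining 3 profiles each have a profitable deviation by the same check.)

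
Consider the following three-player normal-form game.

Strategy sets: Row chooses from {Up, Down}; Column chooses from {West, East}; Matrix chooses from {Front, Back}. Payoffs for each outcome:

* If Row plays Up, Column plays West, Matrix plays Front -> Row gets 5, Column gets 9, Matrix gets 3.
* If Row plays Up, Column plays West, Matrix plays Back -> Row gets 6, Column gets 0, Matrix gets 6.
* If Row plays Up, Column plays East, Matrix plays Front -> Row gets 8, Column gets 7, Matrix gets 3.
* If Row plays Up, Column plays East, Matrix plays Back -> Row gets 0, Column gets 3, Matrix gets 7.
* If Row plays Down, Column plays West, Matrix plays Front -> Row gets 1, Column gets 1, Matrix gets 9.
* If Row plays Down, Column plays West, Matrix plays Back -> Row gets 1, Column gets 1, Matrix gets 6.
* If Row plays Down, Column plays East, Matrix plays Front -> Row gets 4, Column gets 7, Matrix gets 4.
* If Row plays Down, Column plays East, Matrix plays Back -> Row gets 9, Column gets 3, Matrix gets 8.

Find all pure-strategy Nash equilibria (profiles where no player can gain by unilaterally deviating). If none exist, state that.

(Up, West, Front): Matrix can switch to Back (3 → 6). Not NE.
(Up, West, Back): Column can switch to East (0 → 3). Not NE.
(Up, East, Front): Column can switch to West (7 → 9). Not NE.
(Up, East, Back): Row can switch to Down (0 → 9). Not NE.
(Down, West, Front): Row can switch to Up (1 → 5). Not NE.
(Down, West, Back): Row can switch to Up (1 → 6). Not NE.
(Down, East, Front): Row can switch to Up (4 → 8). Not NE.
(Down, East, Back): Row gets 9, best alternative 0; Column gets 3, best alternative 1; Matrix gets 8, best alternative 4. No profitable deviation — NE.

Pure NE: (Down, East, Back)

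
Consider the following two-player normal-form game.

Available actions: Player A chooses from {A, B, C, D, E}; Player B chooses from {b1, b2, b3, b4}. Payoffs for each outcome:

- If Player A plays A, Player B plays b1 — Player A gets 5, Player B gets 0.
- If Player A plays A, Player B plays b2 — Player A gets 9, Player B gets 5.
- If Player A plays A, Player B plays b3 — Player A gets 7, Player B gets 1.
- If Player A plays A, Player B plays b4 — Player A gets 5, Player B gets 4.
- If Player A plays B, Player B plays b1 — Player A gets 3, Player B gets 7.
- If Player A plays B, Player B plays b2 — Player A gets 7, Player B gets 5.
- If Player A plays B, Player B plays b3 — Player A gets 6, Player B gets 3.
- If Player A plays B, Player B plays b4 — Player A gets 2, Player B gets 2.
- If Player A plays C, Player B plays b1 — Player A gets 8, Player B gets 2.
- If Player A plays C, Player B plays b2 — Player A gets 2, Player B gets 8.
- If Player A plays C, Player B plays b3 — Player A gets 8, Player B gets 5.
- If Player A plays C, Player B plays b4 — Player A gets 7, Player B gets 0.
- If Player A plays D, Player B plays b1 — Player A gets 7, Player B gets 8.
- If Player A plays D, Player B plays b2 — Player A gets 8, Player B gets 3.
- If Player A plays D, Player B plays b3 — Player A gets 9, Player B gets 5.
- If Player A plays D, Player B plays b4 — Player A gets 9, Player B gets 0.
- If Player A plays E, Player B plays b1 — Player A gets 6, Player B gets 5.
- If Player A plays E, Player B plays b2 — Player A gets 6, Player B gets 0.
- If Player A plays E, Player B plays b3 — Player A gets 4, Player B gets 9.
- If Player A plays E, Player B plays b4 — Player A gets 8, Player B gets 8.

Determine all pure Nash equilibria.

The unique pure-strategy Nash equilibrium is (A, b2).

(A, b1): Player A can switch to C (5 → 8). Not NE.
(A, b2): Player A gets 9, best alternative 8; Player B gets 5, best alternative 4. No profitable deviation — NE.
(A, b3): Player A can switch to C (7 → 8). Not NE.
(A, b4): Player A can switch to C (5 → 7). Not NE.
(B, b1): Player A can switch to A (3 → 5). Not NE.
(B, b2): Player A can switch to A (7 → 9). Not NE.
(B, b3): Player A can switch to A (6 → 7). Not NE.
(B, b4): Player A can switch to A (2 → 5). Not NE.
(C, b1): Player B can switch to b2 (2 → 8). Not NE.
(The remaining 11 profiles each have a profitable deviation by the same check.)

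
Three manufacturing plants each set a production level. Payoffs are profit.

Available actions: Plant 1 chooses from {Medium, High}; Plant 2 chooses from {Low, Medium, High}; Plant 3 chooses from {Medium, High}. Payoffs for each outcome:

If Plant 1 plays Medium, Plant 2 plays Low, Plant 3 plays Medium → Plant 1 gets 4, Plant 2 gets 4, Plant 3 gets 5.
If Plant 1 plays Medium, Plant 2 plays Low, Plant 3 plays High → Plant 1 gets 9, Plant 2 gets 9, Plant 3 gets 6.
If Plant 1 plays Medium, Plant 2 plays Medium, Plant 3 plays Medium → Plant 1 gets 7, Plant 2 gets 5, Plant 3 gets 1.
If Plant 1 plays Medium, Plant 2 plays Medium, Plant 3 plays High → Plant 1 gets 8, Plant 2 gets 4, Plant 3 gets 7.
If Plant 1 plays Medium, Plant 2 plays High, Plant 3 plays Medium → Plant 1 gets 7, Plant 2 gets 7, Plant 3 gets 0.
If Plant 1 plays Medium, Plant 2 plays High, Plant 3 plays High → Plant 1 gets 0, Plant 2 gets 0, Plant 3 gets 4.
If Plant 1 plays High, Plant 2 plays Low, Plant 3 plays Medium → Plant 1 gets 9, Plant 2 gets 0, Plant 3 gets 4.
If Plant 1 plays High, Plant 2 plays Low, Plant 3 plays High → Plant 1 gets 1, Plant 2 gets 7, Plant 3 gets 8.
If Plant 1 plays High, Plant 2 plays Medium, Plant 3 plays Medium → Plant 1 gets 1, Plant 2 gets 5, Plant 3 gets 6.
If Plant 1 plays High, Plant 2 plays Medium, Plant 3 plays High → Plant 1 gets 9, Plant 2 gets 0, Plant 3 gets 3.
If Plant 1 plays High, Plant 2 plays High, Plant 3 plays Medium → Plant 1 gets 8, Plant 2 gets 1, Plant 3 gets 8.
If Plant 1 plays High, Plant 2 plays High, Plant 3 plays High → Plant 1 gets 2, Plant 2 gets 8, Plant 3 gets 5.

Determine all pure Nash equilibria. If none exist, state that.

(Medium, Low, Medium): Plant 1 can switch to High (4 → 9). Not NE.
(Medium, Low, High): Plant 1 gets 9, best alternative 1; Plant 2 gets 9, best alternative 4; Plant 3 gets 6, best alternative 5. No profitable deviation — NE.
(Medium, Medium, Medium): Plant 2 can switch to High (5 → 7). Not NE.
(Medium, Medium, High): Plant 1 can switch to High (8 → 9). Not NE.
(Medium, High, Medium): Plant 1 can switch to High (7 → 8). Not NE.
(Medium, High, High): Plant 1 can switch to High (0 → 2). Not NE.
(High, Low, Medium): Plant 2 can switch to Medium (0 → 5). Not NE.
(High, Low, High): Plant 1 can switch to Medium (1 → 9). Not NE.
(High, Medium, Medium): Plant 1 can switch to Medium (1 → 7). Not NE.
(High, Medium, High): Plant 2 can switch to Low (0 → 7). Not NE.
(High, High, Medium): Plant 2 can switch to Medium (1 → 5). Not NE.
(High, High, High): Plant 3 can switch to Medium (5 → 8). Not NE.

(Medium, Low, High)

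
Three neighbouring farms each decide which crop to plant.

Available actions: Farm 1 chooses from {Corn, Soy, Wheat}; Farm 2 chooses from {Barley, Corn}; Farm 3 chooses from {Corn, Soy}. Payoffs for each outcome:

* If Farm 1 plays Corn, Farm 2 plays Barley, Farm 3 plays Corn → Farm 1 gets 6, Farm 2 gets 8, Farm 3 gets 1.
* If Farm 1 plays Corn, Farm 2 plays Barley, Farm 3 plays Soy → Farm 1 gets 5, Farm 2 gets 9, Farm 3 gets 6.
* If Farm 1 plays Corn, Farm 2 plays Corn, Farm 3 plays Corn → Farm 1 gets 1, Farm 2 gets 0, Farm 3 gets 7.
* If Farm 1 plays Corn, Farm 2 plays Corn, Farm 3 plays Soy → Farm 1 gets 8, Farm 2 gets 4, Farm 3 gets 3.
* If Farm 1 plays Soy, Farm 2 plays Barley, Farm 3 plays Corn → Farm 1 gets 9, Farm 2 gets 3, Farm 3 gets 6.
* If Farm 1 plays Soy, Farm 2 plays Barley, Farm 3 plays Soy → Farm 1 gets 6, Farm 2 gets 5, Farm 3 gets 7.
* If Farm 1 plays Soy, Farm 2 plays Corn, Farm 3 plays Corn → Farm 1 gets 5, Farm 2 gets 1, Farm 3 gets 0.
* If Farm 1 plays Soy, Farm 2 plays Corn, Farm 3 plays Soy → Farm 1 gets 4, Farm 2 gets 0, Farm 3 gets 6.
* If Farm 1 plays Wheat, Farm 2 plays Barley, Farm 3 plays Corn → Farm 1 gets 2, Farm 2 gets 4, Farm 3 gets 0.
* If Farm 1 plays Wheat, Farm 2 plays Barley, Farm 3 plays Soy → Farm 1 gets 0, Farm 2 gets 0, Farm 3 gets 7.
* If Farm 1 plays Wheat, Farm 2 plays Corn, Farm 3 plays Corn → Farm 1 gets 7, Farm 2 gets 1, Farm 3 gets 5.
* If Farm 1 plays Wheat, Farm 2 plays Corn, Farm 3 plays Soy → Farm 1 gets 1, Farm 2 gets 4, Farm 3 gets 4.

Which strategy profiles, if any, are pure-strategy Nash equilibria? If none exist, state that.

For each player, find the best response to each opponent profile; mutual best responses are the pure NE.
Farm 1 against (Barley, Corn): payoffs 6, 9, 2 → best response Soy.
Farm 1 against (Barley, Soy): payoffs 5, 6, 0 → best response Soy.
Farm 1 against (Corn, Corn): payoffs 1, 5, 7 → best response Wheat.
Farm 1 against (Corn, Soy): payoffs 8, 4, 1 → best response Corn.
Farm 2 against (Corn, Corn): payoffs 8, 0 → best response Barley.
Farm 2 against (Corn, Soy): payoffs 9, 4 → best response Barley.
Farm 2 against (Soy, Corn): payoffs 3, 1 → best response Barley.
Farm 2 against (Soy, Soy): payoffs 5, 0 → best response Barley.
Farm 2 against (Wheat, Corn): payoffs 4, 1 → best response Barley.
Farm 2 against (Wheat, Soy): payoffs 0, 4 → best response Corn.
Farm 3 against (Corn, Barley): payoffs 1, 6 → best response Soy.
Farm 3 against (Corn, Corn): payoffs 7, 3 → best response Corn.
Farm 3 against (Soy, Barley): payoffs 6, 7 → best response Soy.
Farm 3 against (Soy, Corn): payoffs 0, 6 → best response Soy.
Farm 3 against (Wheat, Barley): payoffs 0, 7 → best response Soy.
Farm 3 against (Wheat, Corn): payoffs 5, 4 → best response Corn.
Mutual best responses: (Soy, Barley, Soy).

(Soy, Barley, Soy)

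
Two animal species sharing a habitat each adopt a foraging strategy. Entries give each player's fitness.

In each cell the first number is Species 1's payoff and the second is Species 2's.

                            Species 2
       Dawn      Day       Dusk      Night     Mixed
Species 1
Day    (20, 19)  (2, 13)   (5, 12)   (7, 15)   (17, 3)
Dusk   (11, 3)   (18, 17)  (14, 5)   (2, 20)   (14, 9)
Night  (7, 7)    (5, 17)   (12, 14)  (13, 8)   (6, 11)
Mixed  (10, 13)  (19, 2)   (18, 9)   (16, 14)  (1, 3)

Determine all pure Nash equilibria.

The pure Nash equilibria are (Day, Dawn) and (Mixed, Night).

(Day, Dawn): Species 1 gets 20, best alternative 11; Species 2 gets 19, best alternative 15. No profitable deviation — NE.
(Day, Day): Species 1 can switch to Dusk (2 → 18). Not NE.
(Day, Dusk): Species 1 can switch to Dusk (5 → 14). Not NE.
(Day, Night): Species 1 can switch to Night (7 → 13). Not NE.
(Day, Mixed): Species 2 can switch to Dawn (3 → 19). Not NE.
(Dusk, Dawn): Species 1 can switch to Day (11 → 20). Not NE.
(Dusk, Day): Species 1 can switch to Mixed (18 → 19). Not NE.
(Dusk, Dusk): Species 1 can switch to Mixed (14 → 18). Not NE.
(Dusk, Night): Species 1 can switch to Day (2 → 7). Not NE.
(Mixed, Night): Species 1 gets 16, best alternative 13; Species 2 gets 14, best alternative 13. No profitable deviation — NE.
(The remaining 10 profiles each have a profitable deviation by the same check.)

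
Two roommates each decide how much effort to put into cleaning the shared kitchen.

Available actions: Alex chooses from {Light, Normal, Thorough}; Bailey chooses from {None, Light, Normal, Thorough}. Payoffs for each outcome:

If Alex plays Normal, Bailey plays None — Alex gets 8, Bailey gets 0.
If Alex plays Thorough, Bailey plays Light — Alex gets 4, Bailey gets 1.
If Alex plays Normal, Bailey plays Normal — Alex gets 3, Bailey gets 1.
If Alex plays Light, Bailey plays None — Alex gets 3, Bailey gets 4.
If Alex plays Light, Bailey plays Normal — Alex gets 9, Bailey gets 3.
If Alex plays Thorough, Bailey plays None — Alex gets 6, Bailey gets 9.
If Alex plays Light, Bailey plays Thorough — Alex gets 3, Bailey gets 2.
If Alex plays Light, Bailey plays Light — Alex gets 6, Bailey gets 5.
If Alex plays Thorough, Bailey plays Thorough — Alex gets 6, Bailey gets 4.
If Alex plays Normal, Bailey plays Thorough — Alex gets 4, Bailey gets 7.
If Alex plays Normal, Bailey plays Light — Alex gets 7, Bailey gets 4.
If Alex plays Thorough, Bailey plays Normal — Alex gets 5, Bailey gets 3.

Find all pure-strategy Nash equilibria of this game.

Alex against None: payoffs 3, 8, 6 → best response Normal.
Alex against Light: payoffs 6, 7, 4 → best response Normal.
Alex against Normal: payoffs 9, 3, 5 → best response Light.
Alex against Thorough: payoffs 3, 4, 6 → best response Thorough.
Bailey against Light: payoffs 4, 5, 3, 2 → best response Light.
Bailey against Normal: payoffs 0, 4, 1, 7 → best response Thorough.
Bailey against Thorough: payoffs 9, 1, 3, 4 → best response None.
No profile is a mutual best response for all players.

There is no pure-strategy Nash equilibrium.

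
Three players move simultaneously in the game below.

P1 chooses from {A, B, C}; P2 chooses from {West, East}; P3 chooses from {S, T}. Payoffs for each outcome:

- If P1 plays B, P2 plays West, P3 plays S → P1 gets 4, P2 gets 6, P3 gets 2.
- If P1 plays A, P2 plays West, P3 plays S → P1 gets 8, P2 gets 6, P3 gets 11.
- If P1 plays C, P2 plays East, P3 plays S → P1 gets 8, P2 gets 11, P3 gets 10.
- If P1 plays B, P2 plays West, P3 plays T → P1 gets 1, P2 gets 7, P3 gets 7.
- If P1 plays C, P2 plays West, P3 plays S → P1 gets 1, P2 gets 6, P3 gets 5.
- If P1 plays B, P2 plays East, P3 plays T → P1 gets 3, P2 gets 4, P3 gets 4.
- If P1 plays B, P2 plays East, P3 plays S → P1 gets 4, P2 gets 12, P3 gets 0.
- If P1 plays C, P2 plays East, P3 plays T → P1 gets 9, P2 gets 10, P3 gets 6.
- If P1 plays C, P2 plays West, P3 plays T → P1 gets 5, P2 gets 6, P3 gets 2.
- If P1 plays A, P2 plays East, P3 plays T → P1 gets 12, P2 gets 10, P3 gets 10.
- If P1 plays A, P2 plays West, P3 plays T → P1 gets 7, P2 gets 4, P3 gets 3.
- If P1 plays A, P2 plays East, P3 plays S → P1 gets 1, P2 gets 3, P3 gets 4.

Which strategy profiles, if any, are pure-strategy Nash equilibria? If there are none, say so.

The pure Nash equilibria are (A, West, S); (A, East, T); (C, East, S).

For each strategy profile, look for a profitable unilateral deviation.
(A, West, S): P1 gets 8, best alternative 4; P2 gets 6, best alternative 3; P3 gets 11, best alternative 3. No profitable deviation — NE.
(A, West, T): P2 can switch to East (4 → 10). Not NE.
(A, East, S): P1 can switch to B (1 → 4). Not NE.
(A, East, T): P1 gets 12, best alternative 9; P2 gets 10, best alternative 4; P3 gets 10, best alternative 4. No profitable deviation — NE.
(B, West, S): P1 can switch to A (4 → 8). Not NE.
(B, West, T): P1 can switch to A (1 → 7). Not NE.
(B, East, S): P1 can switch to C (4 → 8). Not NE.
(B, East, T): P1 can switch to A (3 → 12). Not NE.
(C, West, S): P1 can switch to A (1 → 8). Not NE.
(C, West, T): P1 can switch to A (5 → 7). Not NE.
(C, East, S): P1 gets 8, best alternative 4; P2 gets 11, best alternative 6; P3 gets 10, best alternative 6. No profitable deviation — NE.
(C, East, T): P1 can switch to A (9 → 12). Not NE.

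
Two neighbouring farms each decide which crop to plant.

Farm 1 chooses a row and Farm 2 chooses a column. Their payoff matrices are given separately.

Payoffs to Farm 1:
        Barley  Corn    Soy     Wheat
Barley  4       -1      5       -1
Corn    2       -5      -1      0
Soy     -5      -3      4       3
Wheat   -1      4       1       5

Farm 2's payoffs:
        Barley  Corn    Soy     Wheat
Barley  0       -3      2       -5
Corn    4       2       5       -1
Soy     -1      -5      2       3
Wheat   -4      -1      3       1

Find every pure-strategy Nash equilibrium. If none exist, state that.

Farm 1 against Barley: payoffs 4, 2, -5, -1 → best response Barley.
Farm 1 against Corn: payoffs -1, -5, -3, 4 → best response Wheat.
Farm 1 against Soy: payoffs 5, -1, 4, 1 → best response Barley.
Farm 1 against Wheat: payoffs -1, 0, 3, 5 → best response Wheat.
Farm 2 against Barley: payoffs 0, -3, 2, -5 → best response Soy.
Farm 2 against Corn: payoffs 4, 2, 5, -1 → best response Soy.
Farm 2 against Soy: payoffs -1, -5, 2, 3 → best response Wheat.
Farm 2 against Wheat: payoffs -4, -1, 3, 1 → best response Soy.
Mutual best responses: (Barley, Soy).

The unique pure-strategy Nash equilibrium is (Barley, Soy).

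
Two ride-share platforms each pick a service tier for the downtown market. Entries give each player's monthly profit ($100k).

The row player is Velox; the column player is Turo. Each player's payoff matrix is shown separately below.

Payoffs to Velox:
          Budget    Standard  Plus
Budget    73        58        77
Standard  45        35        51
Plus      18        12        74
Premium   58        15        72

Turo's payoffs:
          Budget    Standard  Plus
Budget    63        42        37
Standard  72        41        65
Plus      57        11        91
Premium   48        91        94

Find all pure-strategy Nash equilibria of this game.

(Budget, Budget)

Velox against Budget: payoffs 73, 45, 18, 58 → best response Budget.
Velox against Standard: payoffs 58, 35, 12, 15 → best response Budget.
Velox against Plus: payoffs 77, 51, 74, 72 → best response Budget.
Turo against Budget: payoffs 63, 42, 37 → best response Budget.
Turo against Standard: payoffs 72, 41, 65 → best response Budget.
Turo against Plus: payoffs 57, 11, 91 → best response Plus.
Turo against Premium: payoffs 48, 91, 94 → best response Plus.
Mutual best responses: (Budget, Budget).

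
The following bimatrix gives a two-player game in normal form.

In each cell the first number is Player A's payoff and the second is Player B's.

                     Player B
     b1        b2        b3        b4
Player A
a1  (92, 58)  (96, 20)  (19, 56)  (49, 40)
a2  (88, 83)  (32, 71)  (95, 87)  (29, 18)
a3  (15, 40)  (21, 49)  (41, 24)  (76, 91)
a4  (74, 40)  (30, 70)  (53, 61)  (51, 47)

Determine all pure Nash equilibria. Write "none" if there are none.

(a1, b1); (a2, b3); (a3, b4)

For each strategy profile, look for a profitable unilateral deviation.
(a1, b1): Player A gets 92, best alternative 88; Player B gets 58, best alternative 56. No profitable deviation — NE.
(a1, b2): Player B can switch to b1 (20 → 58). Not NE.
(a1, b3): Player A can switch to a2 (19 → 95). Not NE.
(a1, b4): Player A can switch to a3 (49 → 76). Not NE.
(a2, b1): Player A can switch to a1 (88 → 92). Not NE.
(a2, b2): Player A can switch to a1 (32 → 96). Not NE.
(a2, b3): Player A gets 95, best alternative 53; Player B gets 87, best alternative 83. No profitable deviation — NE.
(a2, b4): Player A can switch to a1 (29 → 49). Not NE.
(a3, b1): Player A can switch to a1 (15 → 92). Not NE.
(a3, b2): Player A can switch to a1 (21 → 96). Not NE.
(a3, b3): Player A can switch to a2 (41 → 95). Not NE.
(a3, b4): Player A gets 76, best alternative 51; Player B gets 91, best alternative 49. No profitable deviation — NE.
(a4, b1): Player A can switch to a1 (74 → 92). Not NE.
(a4, b2): Player A can switch to a1 (30 → 96). Not NE.
(a4, b3): Player A can switch to a2 (53 → 95). Not NE.
(The remaining 1 profile has a profitable deviation by the same check.)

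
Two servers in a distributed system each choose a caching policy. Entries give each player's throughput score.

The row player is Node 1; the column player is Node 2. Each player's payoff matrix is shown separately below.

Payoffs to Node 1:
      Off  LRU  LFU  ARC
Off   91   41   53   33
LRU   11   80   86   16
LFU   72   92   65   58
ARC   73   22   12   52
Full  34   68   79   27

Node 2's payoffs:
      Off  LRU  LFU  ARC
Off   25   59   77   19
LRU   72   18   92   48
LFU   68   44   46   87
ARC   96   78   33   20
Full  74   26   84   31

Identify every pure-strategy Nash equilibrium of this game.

(Off, Off): Node 2 can switch to LRU (25 → 59). Not NE.
(Off, LRU): Node 1 can switch to LRU (41 → 80). Not NE.
(Off, LFU): Node 1 can switch to LRU (53 → 86). Not NE.
(Off, ARC): Node 1 can switch to LFU (33 → 58). Not NE.
(LRU, Off): Node 1 can switch to Off (11 → 91). Not NE.
(LRU, LRU): Node 1 can switch to LFU (80 → 92). Not NE.
(LRU, LFU): Node 1 gets 86, best alternative 79; Node 2 gets 92, best alternative 72. No profitable deviation — NE.
(LFU, ARC): Node 1 gets 58, best alternative 52; Node 2 gets 87, best alternative 68. No profitable deviation — NE.
(The remaining 12 profiles each have a profitable deviation by the same check.)

Pure-strategy Nash equilibria: (LRU, LFU) and (LFU, ARC)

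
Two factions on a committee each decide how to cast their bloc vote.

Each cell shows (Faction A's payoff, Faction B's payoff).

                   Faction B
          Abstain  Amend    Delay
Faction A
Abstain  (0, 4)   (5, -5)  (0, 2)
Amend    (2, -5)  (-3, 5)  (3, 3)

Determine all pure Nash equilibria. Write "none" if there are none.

For each strategy profile, look for a profitable unilateral deviation.
(Abstain, Abstain): Faction A can switch to Amend (0 → 2). Not NE.
(Abstain, Amend): Faction B can switch to Abstain (-5 → 4). Not NE.
(Abstain, Delay): Faction A can switch to Amend (0 → 3). Not NE.
(Amend, Abstain): Faction B can switch to Amend (-5 → 5). Not NE.
(Amend, Amend): Faction A can switch to Abstain (-3 → 5). Not NE.
(Amend, Delay): Faction B can switch to Amend (3 → 5). Not NE.

There is no pure-strategy Nash equilibrium.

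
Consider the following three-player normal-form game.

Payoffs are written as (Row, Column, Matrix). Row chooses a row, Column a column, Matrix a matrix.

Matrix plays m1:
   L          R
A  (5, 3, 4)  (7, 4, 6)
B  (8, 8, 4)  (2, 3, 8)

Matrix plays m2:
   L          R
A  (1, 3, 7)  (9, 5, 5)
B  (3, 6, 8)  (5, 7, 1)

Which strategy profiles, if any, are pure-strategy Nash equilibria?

For each player, find the best response to each opponent profile; mutual best responses are the pure NE.
Row against (L, m1): payoffs 5, 8 → best response B.
Row against (L, m2): payoffs 1, 3 → best response B.
Row against (R, m1): payoffs 7, 2 → best response A.
Row against (R, m2): payoffs 9, 5 → best response A.
Column against (A, m1): payoffs 3, 4 → best response R.
Column against (A, m2): payoffs 3, 5 → best response R.
Column against (B, m1): payoffs 8, 3 → best response L.
Column against (B, m2): payoffs 6, 7 → best response R.
Matrix against (A, L): payoffs 4, 7 → best response m2.
Matrix against (A, R): payoffs 6, 5 → best response m1.
Matrix against (B, L): payoffs 4, 8 → best response m2.
Matrix against (B, R): payoffs 8, 1 → best response m1.
Mutual best responses: (A, R, m1).

The unique pure-strategy Nash equilibrium is (A, R, m1).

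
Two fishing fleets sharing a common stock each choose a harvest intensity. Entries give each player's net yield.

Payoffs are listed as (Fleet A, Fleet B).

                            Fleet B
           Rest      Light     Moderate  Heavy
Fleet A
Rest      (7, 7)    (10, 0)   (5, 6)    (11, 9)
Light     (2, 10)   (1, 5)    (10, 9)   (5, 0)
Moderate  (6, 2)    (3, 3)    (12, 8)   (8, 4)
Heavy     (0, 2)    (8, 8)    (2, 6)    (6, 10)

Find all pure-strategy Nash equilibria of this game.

For each player, find the best response to each opponent profile; mutual best responses are the pure NE.
Fleet A against Rest: payoffs 7, 2, 6, 0 → best response Rest.
Fleet A against Light: payoffs 10, 1, 3, 8 → best response Rest.
Fleet A against Moderate: payoffs 5, 10, 12, 2 → best response Moderate.
Fleet A against Heavy: payoffs 11, 5, 8, 6 → best response Rest.
Fleet B against Rest: payoffs 7, 0, 6, 9 → best response Heavy.
Fleet B against Light: payoffs 10, 5, 9, 0 → best response Rest.
Fleet B against Moderate: payoffs 2, 3, 8, 4 → best response Moderate.
Fleet B against Heavy: payoffs 2, 8, 6, 10 → best response Heavy.
Mutual best responses: (Rest, Heavy); (Moderate, Moderate).

The pure Nash equilibria are (Rest, Heavy) and (Moderate, Moderate).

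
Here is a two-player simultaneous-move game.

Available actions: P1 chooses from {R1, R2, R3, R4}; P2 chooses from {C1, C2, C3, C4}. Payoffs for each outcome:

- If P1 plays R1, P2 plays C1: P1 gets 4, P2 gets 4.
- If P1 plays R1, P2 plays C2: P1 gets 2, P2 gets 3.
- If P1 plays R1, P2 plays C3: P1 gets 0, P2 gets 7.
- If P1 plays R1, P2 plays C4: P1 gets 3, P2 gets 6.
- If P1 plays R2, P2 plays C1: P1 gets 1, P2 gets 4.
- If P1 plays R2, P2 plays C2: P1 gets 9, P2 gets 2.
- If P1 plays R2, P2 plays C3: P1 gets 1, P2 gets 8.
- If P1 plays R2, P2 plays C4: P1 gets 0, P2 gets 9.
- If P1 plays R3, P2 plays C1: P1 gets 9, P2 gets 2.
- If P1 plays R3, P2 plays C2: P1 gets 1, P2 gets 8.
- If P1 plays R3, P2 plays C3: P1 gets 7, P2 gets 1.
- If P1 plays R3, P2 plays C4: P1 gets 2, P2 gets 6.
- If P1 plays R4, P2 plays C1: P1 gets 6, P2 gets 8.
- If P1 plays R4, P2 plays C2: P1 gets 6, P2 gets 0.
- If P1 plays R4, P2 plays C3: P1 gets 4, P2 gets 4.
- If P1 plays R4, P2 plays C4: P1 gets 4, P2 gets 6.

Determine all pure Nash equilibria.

There is no pure-strategy Nash equilibrium.

For each player, find the best response to each opponent profile; mutual best responses are the pure NE.
P1 against C1: payoffs 4, 1, 9, 6 → best response R3.
P1 against C2: payoffs 2, 9, 1, 6 → best response R2.
P1 against C3: payoffs 0, 1, 7, 4 → best response R3.
P1 against C4: payoffs 3, 0, 2, 4 → best response R4.
P2 against R1: payoffs 4, 3, 7, 6 → best response C3.
P2 against R2: payoffs 4, 2, 8, 9 → best response C4.
P2 against R3: payoffs 2, 8, 1, 6 → best response C2.
P2 against R4: payoffs 8, 0, 4, 6 → best response C1.
No profile is a mutual best response for all players.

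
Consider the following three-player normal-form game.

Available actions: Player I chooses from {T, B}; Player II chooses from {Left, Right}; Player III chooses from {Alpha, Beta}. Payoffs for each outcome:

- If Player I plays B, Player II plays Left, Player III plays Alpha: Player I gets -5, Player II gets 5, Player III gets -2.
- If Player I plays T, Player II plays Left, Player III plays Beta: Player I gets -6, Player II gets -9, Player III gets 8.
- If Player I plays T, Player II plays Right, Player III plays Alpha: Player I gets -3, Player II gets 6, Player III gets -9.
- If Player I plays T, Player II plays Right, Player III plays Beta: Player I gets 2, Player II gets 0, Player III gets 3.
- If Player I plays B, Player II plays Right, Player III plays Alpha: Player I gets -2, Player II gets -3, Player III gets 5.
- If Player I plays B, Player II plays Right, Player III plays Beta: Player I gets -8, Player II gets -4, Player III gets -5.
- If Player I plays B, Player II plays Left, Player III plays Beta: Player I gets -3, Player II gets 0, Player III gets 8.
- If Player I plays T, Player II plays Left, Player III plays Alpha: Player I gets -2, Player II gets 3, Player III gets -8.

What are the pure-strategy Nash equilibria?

(T, Right, Beta); (B, Left, Beta)

Player I against (Left, Alpha): payoffs -2, -5 → best response T.
Player I against (Left, Beta): payoffs -6, -3 → best response B.
Player I against (Right, Alpha): payoffs -3, -2 → best response B.
Player I against (Right, Beta): payoffs 2, -8 → best response T.
Player II against (T, Alpha): payoffs 3, 6 → best response Right.
Player II against (T, Beta): payoffs -9, 0 → best response Right.
Player II against (B, Alpha): payoffs 5, -3 → best response Left.
Player II against (B, Beta): payoffs 0, -4 → best response Left.
Player III against (T, Left): payoffs -8, 8 → best response Beta.
Player III against (T, Right): payoffs -9, 3 → best response Beta.
Player III against (B, Left): payoffs -2, 8 → best response Beta.
Player III against (B, Right): payoffs 5, -5 → best response Alpha.
Mutual best responses: (T, Right, Beta); (B, Left, Beta).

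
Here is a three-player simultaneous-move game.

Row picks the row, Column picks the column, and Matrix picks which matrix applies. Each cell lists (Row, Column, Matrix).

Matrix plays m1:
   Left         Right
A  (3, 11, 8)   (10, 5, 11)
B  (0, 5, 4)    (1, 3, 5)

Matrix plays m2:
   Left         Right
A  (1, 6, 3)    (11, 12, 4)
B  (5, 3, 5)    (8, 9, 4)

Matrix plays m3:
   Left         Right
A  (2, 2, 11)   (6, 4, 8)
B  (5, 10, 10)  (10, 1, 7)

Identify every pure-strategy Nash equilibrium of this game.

The unique pure-strategy Nash equilibrium is (B, Left, m3).

For each player, find the best response to each opponent profile; mutual best responses are the pure NE.
Row against (Left, m1): payoffs 3, 0 → best response A.
Row against (Left, m2): payoffs 1, 5 → best response B.
Row against (Left, m3): payoffs 2, 5 → best response B.
Row against (Right, m1): payoffs 10, 1 → best response A.
Row against (Right, m2): payoffs 11, 8 → best response A.
Row against (Right, m3): payoffs 6, 10 → best response B.
Column against (A, m1): payoffs 11, 5 → best response Left.
Column against (A, m2): payoffs 6, 12 → best response Right.
Column against (A, m3): payoffs 2, 4 → best response Right.
Column against (B, m1): payoffs 5, 3 → best response Left.
Column against (B, m2): payoffs 3, 9 → best response Right.
Column against (B, m3): payoffs 10, 1 → best response Left.
Matrix against (A, Left): payoffs 8, 3, 11 → best response m3.
Matrix against (A, Right): payoffs 11, 4, 8 → best response m1.
Matrix against (B, Left): payoffs 4, 5, 10 → best response m3.
Matrix against (B, Right): payoffs 5, 4, 7 → best response m3.
Mutual best responses: (B, Left, m3).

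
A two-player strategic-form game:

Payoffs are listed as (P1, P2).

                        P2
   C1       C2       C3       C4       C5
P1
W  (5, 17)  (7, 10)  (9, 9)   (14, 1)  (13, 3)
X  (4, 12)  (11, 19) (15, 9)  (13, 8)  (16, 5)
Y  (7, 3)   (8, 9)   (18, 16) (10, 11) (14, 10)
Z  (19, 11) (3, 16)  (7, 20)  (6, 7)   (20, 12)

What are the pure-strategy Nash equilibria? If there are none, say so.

(W, C1): P1 can switch to Y (5 → 7). Not NE.
(W, C2): P1 can switch to X (7 → 11). Not NE.
(W, C3): P1 can switch to X (9 → 15). Not NE.
(W, C4): P2 can switch to C1 (1 → 17). Not NE.
(W, C5): P1 can switch to X (13 → 16). Not NE.
(X, C1): P1 can switch to W (4 → 5). Not NE.
(X, C2): P1 gets 11, best alternative 8; P2 gets 19, best alternative 12. No profitable deviation — NE.
(Y, C3): P1 gets 18, best alternative 15; P2 gets 16, best alternative 11. No profitable deviation — NE.
(The remaining 12 profiles each have a profitable deviation by the same check.)

Pure-strategy Nash equilibria: (X, C2), (Y, C3)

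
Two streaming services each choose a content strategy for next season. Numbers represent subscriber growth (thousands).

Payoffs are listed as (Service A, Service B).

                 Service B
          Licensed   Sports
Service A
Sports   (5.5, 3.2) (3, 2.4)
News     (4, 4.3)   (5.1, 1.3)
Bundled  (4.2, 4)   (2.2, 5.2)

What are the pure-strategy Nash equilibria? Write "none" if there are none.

Pure NE: (Sports, Licensed)

For each strategy profile, look for a profitable unilateral deviation.
(Sports, Licensed): Service A gets 5.5, best alternative 4.2; Service B gets 3.2, best alternative 2.4. No profitable deviation — NE.
(Sports, Sports): Service A can switch to News (3 → 5.1). Not NE.
(News, Licensed): Service A can switch to Sports (4 → 5.5). Not NE.
(News, Sports): Service B can switch to Licensed (1.3 → 4.3). Not NE.
(Bundled, Licensed): Service A can switch to Sports (4.2 → 5.5). Not NE.
(Bundled, Sports): Service A can switch to Sports (2.2 → 3). Not NE.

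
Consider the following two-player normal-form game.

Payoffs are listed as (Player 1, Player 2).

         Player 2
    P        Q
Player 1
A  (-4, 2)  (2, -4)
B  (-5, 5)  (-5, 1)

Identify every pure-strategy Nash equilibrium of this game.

Player 1 against P: payoffs -4, -5 → best response A.
Player 1 against Q: payoffs 2, -5 → best response A.
Player 2 against A: payoffs 2, -4 → best response P.
Player 2 against B: payoffs 5, 1 → best response P.
Mutual best responses: (A, P).

(A, P)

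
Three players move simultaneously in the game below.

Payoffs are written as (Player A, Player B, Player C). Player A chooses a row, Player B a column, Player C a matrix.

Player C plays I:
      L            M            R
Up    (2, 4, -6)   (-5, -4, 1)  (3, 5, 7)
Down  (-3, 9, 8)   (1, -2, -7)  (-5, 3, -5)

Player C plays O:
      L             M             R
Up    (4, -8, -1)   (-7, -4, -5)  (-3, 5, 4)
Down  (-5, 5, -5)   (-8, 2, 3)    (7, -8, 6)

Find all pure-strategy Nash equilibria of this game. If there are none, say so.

The unique pure-strategy Nash equilibrium is (Up, R, I).

Mark each player's best response to every combination of opponents' strategies; a profile where every player is best-responding is a pure Nash equilibrium.
Player A against (L, I): payoffs 2, -3 → best response Up.
Player A against (L, O): payoffs 4, -5 → best response Up.
Player A against (M, I): payoffs -5, 1 → best response Down.
Player A against (M, O): payoffs -7, -8 → best response Up.
Player A against (R, I): payoffs 3, -5 → best response Up.
Player A against (R, O): payoffs -3, 7 → best response Down.
Player B against (Up, I): payoffs 4, -4, 5 → best response R.
Player B against (Up, O): payoffs -8, -4, 5 → best response R.
Player B against (Down, I): payoffs 9, -2, 3 → best response L.
Player B against (Down, O): payoffs 5, 2, -8 → best response L.
Player C against (Up, L): payoffs -6, -1 → best response O.
Player C against (Up, M): payoffs 1, -5 → best response I.
Player C against (Up, R): payoffs 7, 4 → best response I.
Player C against (Down, L): payoffs 8, -5 → best response I.
Player C against (Down, M): payoffs -7, 3 → best response O.
Player C against (Down, R): payoffs -5, 6 → best response O.
Mutual best responses: (Up, R, I).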